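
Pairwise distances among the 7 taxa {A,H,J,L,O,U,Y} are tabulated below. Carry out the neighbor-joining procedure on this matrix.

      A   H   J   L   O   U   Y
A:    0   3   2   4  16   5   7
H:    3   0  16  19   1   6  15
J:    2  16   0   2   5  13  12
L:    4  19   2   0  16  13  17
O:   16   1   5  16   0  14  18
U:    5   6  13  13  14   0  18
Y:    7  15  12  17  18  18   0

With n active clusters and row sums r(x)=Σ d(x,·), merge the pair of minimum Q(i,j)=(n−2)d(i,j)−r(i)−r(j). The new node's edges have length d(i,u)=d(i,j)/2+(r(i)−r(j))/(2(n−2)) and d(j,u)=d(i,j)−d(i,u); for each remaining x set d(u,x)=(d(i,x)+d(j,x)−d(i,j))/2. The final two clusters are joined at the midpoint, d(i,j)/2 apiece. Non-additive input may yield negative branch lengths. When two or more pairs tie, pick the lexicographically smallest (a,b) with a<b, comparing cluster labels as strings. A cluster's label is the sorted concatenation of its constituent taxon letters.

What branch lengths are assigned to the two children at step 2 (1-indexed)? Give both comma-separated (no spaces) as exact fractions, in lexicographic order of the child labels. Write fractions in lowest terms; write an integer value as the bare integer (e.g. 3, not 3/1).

step 1: merge (H,O) at d=1, Q=-125; branch lengths H→-1/2, O→3/2; new cluster HO
  updated: d(A,HO)=9, d(HO,J)=10, d(HO,L)=17, d(HO,U)=19/2, d(HO,Y)=16
step 2: merge (J,L) at d=2, Q=-84; branch lengths J→-3/4, L→11/4; new cluster JL
  updated: d(A,JL)=2, d(HO,JL)=25/2, d(JL,U)=12, d(JL,Y)=27/2
step 3: merge (HO,U) at d=19/2, Q=-63; branch lengths HO→31/6, U→13/3; new cluster HOU
  updated: d(A,HOU)=9/4, d(HOU,JL)=15/2, d(HOU,Y)=49/4
step 4: merge (A,JL) at d=2, Q=-121/4; branch lengths A→-31/16, JL→63/16; new cluster AJL
  updated: d(AJL,HOU)=31/8, d(AJL,Y)=37/4
step 5: merge (AJL,HOU) at d=31/8, Q=-203/8; branch lengths AJL→7/16, HOU→55/16; new cluster AHJLOU
  updated: d(AHJLOU,Y)=141/16
step 6: merge (AHJLOU,Y) at d=141/16; branch lengths AHJLOU→141/32, Y→141/32; new cluster AHJLOUY
final tree: (((A:-31/16,(J:-3/4,L:11/4):63/16):7/16,((H:-1/2,O:3/2):31/6,U:13/3):55/16):141/32,Y:141/32)
total length: 435/16

-3/4,11/4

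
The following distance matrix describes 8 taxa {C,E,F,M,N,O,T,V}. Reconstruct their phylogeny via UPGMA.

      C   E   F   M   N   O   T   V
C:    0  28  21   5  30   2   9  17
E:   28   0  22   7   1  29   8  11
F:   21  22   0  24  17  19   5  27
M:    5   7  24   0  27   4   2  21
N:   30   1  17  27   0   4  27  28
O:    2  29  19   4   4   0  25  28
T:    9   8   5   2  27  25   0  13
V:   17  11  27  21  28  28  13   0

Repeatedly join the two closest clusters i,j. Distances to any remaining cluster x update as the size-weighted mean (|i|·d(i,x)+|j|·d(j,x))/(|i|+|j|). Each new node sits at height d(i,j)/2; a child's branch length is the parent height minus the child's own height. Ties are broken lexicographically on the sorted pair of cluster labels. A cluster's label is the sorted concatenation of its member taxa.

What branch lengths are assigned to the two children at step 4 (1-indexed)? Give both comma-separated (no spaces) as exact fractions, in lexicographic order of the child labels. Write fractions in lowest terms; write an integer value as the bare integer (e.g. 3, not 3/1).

35/8,35/8

iteration 1: select E,N (d=1); attach at lengths (1/2, 1/2); label the merged cluster EN
  updated: d(C,EN)=29, d(EN,F)=39/2, d(EN,M)=17, d(EN,O)=33/2, d(EN,T)=35/2, d(EN,V)=39/2
iteration 2: select C,O (d=2); attach at lengths (1, 1); label the merged cluster CO
  updated: d(CO,EN)=91/4, d(CO,F)=20, d(CO,M)=9/2, d(CO,T)=17, d(CO,V)=45/2
iteration 3: select M,T (d=2); attach at lengths (1, 1); label the merged cluster MT
  updated: d(CO,MT)=43/4, d(EN,MT)=69/4, d(F,MT)=29/2, d(MT,V)=17
iteration 4: select CO,MT (d=43/4); attach at lengths (35/8, 35/8); label the merged cluster CMOT
  updated: d(CMOT,EN)=20, d(CMOT,F)=69/4, d(CMOT,V)=79/4
iteration 5: select CMOT,F (d=69/4); attach at lengths (13/4, 69/8); label the merged cluster CFMOT
  updated: d(CFMOT,EN)=199/10, d(CFMOT,V)=106/5
iteration 6: select EN,V (d=39/2); attach at lengths (37/4, 39/4); label the merged cluster ENV
  updated: d(CFMOT,ENV)=61/3
iteration 7: select CFMOT,ENV (d=61/3); attach at lengths (37/24, 5/12); label the merged cluster CEFMNOTV
final tree: ((((C:1,O:1):35/8,(M:1,T:1):35/8):13/4,F:69/8):37/24,((E:1/2,N:1/2):37/4,V:39/4):5/12)
total length: 559/12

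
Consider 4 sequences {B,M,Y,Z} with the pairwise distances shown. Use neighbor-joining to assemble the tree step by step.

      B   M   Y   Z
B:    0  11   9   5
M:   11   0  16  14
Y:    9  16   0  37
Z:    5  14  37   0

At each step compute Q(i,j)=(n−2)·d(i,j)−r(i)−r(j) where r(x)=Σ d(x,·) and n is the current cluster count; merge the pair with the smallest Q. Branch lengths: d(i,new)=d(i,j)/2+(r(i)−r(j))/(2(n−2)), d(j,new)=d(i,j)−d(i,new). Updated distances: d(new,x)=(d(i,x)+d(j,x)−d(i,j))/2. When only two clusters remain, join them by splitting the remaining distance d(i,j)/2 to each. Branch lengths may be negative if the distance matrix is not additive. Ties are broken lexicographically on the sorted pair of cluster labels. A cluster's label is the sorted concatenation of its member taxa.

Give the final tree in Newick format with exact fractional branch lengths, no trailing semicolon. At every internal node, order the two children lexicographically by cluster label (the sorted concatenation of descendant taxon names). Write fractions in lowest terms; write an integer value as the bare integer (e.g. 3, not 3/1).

(((B:-21/4,Z:41/4):29/4,M:11/4):53/8,Y:53/8)

1. join B+Z (d=5, Q=-71) ⇒ BZ; edges |B|=-21/4, |Z|=41/4
  updated: d(BZ,M)=10, d(BZ,Y)=41/2
2. join BZ+M (d=10, Q=-93/2) ⇒ BMZ; edges |BZ|=29/4, |M|=11/4
  updated: d(BMZ,Y)=53/4
3. join BMZ+Y (d=53/4) ⇒ BMYZ; edges |BMZ|=53/8, |Y|=53/8
final tree: (((B:-21/4,Z:41/4):29/4,M:11/4):53/8,Y:53/8)
total length: 113/4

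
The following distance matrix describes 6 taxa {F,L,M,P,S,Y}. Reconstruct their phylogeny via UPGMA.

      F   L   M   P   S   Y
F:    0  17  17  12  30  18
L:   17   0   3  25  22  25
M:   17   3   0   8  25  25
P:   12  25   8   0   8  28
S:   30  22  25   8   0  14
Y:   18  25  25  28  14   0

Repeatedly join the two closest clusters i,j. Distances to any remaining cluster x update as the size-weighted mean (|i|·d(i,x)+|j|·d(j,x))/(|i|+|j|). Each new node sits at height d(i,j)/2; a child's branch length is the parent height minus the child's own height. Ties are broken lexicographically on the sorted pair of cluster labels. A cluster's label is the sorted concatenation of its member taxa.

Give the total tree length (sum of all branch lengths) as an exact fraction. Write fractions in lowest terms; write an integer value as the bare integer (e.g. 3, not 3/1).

277/6

step 1: merge (L,M) at d=3; branch lengths L→3/2, M→3/2; new cluster LM
  updated: d(F,LM)=17, d(LM,P)=33/2, d(LM,S)=47/2, d(LM,Y)=25
step 2: merge (P,S) at d=8; branch lengths P→4, S→4; new cluster PS
  updated: d(F,PS)=21, d(LM,PS)=20, d(PS,Y)=21
step 3: merge (F,LM) at d=17; branch lengths F→17/2, LM→7; new cluster FLM
  updated: d(FLM,PS)=61/3, d(FLM,Y)=68/3
step 4: merge (FLM,PS) at d=61/3; branch lengths FLM→5/3, PS→37/6; new cluster FLMPS
  updated: d(FLMPS,Y)=22
step 5: merge (FLMPS,Y) at d=22; branch lengths FLMPS→5/6, Y→11; new cluster FLMPSY
final tree: (((F:17/2,(L:3/2,M:3/2):7):5/3,(P:4,S:4):37/6):5/6,Y:11)
total length: 277/6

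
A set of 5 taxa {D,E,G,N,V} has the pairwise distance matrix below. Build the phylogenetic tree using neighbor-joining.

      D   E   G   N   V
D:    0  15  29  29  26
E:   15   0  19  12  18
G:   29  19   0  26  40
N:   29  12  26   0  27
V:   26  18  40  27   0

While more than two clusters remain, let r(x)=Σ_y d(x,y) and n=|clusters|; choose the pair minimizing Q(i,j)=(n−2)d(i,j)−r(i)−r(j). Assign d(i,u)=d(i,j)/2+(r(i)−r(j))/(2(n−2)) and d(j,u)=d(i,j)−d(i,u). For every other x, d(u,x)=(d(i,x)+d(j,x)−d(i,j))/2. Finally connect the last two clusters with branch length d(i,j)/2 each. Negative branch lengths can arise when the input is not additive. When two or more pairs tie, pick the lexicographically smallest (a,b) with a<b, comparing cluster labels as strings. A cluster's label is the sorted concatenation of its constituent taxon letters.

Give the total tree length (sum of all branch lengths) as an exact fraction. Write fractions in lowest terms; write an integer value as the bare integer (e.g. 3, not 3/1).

step 1: merge (D,V) at d=26, Q=-132; branch lengths D→11, V→15; new cluster DV
  updated: d(DV,E)=7/2, d(DV,G)=43/2, d(DV,N)=15
step 2: merge (DV,E) at d=7/2, Q=-135/2; branch lengths DV→25/8, E→3/8; new cluster DEV
  updated: d(DEV,G)=37/2, d(DEV,N)=47/4
step 3: merge (DEV,G) at d=37/2, Q=-225/4; branch lengths DEV→17/8, G→131/8; new cluster DEGV
  updated: d(DEGV,N)=77/8
step 4: merge (DEGV,N) at d=77/8; branch lengths DEGV→77/16, N→77/16; new cluster DEGNV
final tree: ((((D:11,V:15):25/8,E:3/8):17/8,G:131/8):77/16,N:77/16)
total length: 461/8

461/8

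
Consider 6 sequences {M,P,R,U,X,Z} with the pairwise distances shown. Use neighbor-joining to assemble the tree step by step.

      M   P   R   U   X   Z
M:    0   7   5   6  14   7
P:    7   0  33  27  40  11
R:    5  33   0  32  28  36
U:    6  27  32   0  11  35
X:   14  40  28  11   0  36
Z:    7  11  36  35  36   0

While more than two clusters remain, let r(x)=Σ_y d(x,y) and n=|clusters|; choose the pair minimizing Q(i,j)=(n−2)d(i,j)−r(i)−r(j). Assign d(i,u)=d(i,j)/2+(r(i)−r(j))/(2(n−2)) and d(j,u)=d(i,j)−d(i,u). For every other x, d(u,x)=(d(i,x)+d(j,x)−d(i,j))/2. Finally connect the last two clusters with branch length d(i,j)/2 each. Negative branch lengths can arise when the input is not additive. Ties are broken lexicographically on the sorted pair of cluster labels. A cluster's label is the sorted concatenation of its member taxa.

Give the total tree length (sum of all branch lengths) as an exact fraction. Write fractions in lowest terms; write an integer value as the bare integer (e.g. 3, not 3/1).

101/2

1. join P+Z (d=11, Q=-199) ⇒ PZ; edges |P|=37/8, |Z|=51/8
  updated: d(M,PZ)=3/2, d(PZ,R)=29, d(PZ,U)=51/2, d(PZ,X)=65/2
2. join U+X (d=11, Q=-127) ⇒ UX; edges |U|=11/3, |X|=22/3
  updated: d(M,UX)=9/2, d(PZ,UX)=47/2, d(R,UX)=49/2
3. join M+PZ (d=3/2, Q=-62) ⇒ MPZ; edges |M|=-10, |PZ|=23/2
  updated: d(MPZ,R)=65/4, d(MPZ,UX)=53/4
4. join MPZ+R (d=65/4, Q=-54) ⇒ MPRZ; edges |MPZ|=5/2, |R|=55/4
  updated: d(MPRZ,UX)=43/4
5. join MPRZ+UX (d=43/4) ⇒ MPRUXZ; edges |MPRZ|=43/8, |UX|=43/8
final tree: (((M:-10,(P:37/8,Z:51/8):23/2):5/2,R:55/4):43/8,(U:11/3,X:22/3):43/8)
total length: 101/2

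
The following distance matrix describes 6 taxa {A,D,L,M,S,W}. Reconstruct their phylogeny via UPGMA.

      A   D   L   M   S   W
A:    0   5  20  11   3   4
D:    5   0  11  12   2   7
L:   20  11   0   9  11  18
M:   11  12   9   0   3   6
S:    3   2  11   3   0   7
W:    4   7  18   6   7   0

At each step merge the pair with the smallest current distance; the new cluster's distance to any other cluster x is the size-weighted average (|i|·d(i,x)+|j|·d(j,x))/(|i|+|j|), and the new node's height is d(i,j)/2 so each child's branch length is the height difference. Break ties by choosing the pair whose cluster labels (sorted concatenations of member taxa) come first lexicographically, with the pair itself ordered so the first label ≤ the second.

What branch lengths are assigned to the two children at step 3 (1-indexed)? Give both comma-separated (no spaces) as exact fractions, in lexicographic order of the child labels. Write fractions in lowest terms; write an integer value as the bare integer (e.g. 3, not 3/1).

1,3

step 1: merge (D,S) at d=2; branch lengths D→1, S→1; new cluster DS
  updated: d(A,DS)=4, d(DS,L)=11, d(DS,M)=15/2, d(DS,W)=7
step 2: merge (A,DS) at d=4; branch lengths A→2, DS→1; new cluster ADS
  updated: d(ADS,L)=14, d(ADS,M)=26/3, d(ADS,W)=6
step 3: merge (ADS,W) at d=6; branch lengths ADS→1, W→3; new cluster ADSW
  updated: d(ADSW,L)=15, d(ADSW,M)=8
step 4: merge (ADSW,M) at d=8; branch lengths ADSW→1, M→4; new cluster ADMSW
  updated: d(ADMSW,L)=69/5
step 5: merge (ADMSW,L) at d=69/5; branch lengths ADMSW→29/10, L→69/10; new cluster ADLMSW
final tree: ((((A:2,(D:1,S:1):1):1,W:3):1,M:4):29/10,L:69/10)
total length: 119/5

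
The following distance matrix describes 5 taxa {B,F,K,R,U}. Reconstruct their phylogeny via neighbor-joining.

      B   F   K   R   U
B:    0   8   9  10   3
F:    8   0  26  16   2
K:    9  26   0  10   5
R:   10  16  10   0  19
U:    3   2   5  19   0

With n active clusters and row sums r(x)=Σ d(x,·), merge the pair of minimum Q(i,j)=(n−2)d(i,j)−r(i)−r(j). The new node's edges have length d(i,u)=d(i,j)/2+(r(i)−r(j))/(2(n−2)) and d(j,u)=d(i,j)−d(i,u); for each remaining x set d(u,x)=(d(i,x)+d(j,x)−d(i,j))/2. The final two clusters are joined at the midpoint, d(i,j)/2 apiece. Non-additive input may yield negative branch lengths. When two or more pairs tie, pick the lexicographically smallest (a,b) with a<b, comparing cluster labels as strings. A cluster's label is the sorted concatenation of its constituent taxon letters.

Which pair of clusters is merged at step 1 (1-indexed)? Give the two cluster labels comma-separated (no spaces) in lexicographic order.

F,U

iteration 1: select F,U (d=2, Q=-75); attach at lengths (29/6, -17/6); label the merged cluster FU
  updated: d(B,FU)=9/2, d(FU,K)=29/2, d(FU,R)=33/2
iteration 2: select B,FU (d=9/2, Q=-50); attach at lengths (-3/4, 21/4); label the merged cluster BFU
  updated: d(BFU,K)=19/2, d(BFU,R)=11
iteration 3: select BFU,K (d=19/2, Q=-61/2); attach at lengths (21/4, 17/4); label the merged cluster BFKU
  updated: d(BFKU,R)=23/4
iteration 4: select BFKU,R (d=23/4); attach at lengths (23/8, 23/8); label the merged cluster BFKRU
final tree: (((B:-3/4,(F:29/6,U:-17/6):21/4):21/4,K:17/4):23/8,R:23/8)
total length: 87/4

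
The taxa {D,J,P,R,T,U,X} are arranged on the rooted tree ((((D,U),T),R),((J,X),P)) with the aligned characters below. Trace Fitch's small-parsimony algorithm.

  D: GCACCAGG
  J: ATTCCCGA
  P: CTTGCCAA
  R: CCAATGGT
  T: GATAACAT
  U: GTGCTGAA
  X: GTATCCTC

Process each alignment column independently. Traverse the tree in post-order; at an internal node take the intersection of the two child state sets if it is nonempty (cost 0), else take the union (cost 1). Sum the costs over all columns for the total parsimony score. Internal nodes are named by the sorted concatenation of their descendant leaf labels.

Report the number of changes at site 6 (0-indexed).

4

[col 0] DU: children D:{G}, U:{G} ∩→ {G}; cost 0
[col 0] DTU: children DU:{G}, T:{G} ∩→ {G}; cost 0
[col 0] DRTU: children DTU:{G}, R:{C} ∪→ {C,G}; cost 1
[col 0] JX: children J:{A}, X:{G} ∪→ {A,G}; cost 1
[col 0] JPX: children JX:{A,G}, P:{C} ∪→ {A,C,G}; cost 1
[col 0] DJPRTUX: children DRTU:{C,G}, JPX:{A,C,G} ∩→ {C,G}; cost 0
[col 1] DU: children D:{C}, U:{T} ∪→ {C,T}; cost 1
[col 1] DTU: children DU:{C,T}, T:{A} ∪→ {A,C,T}; cost 1
[col 1] DRTU: children DTU:{A,C,T}, R:{C} ∩→ {C}; cost 0
[col 1] JX: children J:{T}, X:{T} ∩→ {T}; cost 0
[col 1] JPX: children JX:{T}, P:{T} ∩→ {T}; cost 0
[col 1] DJPRTUX: children DRTU:{C}, JPX:{T} ∪→ {C,T}; cost 1
[col 2] DU: children D:{A}, U:{G} ∪→ {A,G}; cost 1
[col 2] DTU: children DU:{A,G}, T:{T} ∪→ {A,G,T}; cost 1
[col 2] DRTU: children DTU:{A,G,T}, R:{A} ∩→ {A}; cost 0
[col 2] JX: children J:{T}, X:{A} ∪→ {A,T}; cost 1
[col 2] JPX: children JX:{A,T}, P:{T} ∩→ {T}; cost 0
[col 2] DJPRTUX: children DRTU:{A}, JPX:{T} ∪→ {A,T}; cost 1
[col 3] DU: children D:{C}, U:{C} ∩→ {C}; cost 0
[col 3] DTU: children DU:{C}, T:{A} ∪→ {A,C}; cost 1
[col 3] DRTU: children DTU:{A,C}, R:{A} ∩→ {A}; cost 0
[col 3] JX: children J:{C}, X:{T} ∪→ {C,T}; cost 1
[col 3] JPX: children JX:{C,T}, P:{G} ∪→ {C,G,T}; cost 1
[col 3] DJPRTUX: children DRTU:{A}, JPX:{C,G,T} ∪→ {A,C,G,T}; cost 1
[col 4] DU: children D:{C}, U:{T} ∪→ {C,T}; cost 1
[col 4] DTU: children DU:{C,T}, T:{A} ∪→ {A,C,T}; cost 1
[col 4] DRTU: children DTU:{A,C,T}, R:{T} ∩→ {T}; cost 0
[col 4] JX: children J:{C}, X:{C} ∩→ {C}; cost 0
[col 4] JPX: children JX:{C}, P:{C} ∩→ {C}; cost 0
[col 4] DJPRTUX: children DRTU:{T}, JPX:{C} ∪→ {C,T}; cost 1
[col 5] DU: children D:{A}, U:{G} ∪→ {A,G}; cost 1
[col 5] DTU: children DU:{A,G}, T:{C} ∪→ {A,C,G}; cost 1
[col 5] DRTU: children DTU:{A,C,G}, R:{G} ∩→ {G}; cost 0
[col 5] JX: children J:{C}, X:{C} ∩→ {C}; cost 0
[col 5] JPX: children JX:{C}, P:{C} ∩→ {C}; cost 0
[col 5] DJPRTUX: children DRTU:{G}, JPX:{C} ∪→ {C,G}; cost 1
[col 6] DU: children D:{G}, U:{A} ∪→ {A,G}; cost 1
[col 6] DTU: children DU:{A,G}, T:{A} ∩→ {A}; cost 0
[col 6] DRTU: children DTU:{A}, R:{G} ∪→ {A,G}; cost 1
[col 6] JX: children J:{G}, X:{T} ∪→ {G,T}; cost 1
[col 6] JPX: children JX:{G,T}, P:{A} ∪→ {A,G,T}; cost 1
[col 6] DJPRTUX: children DRTU:{A,G}, JPX:{A,G,T} ∩→ {A,G}; cost 0
[col 7] DU: children D:{G}, U:{A} ∪→ {A,G}; cost 1
[col 7] DTU: children DU:{A,G}, T:{T} ∪→ {A,G,T}; cost 1
[col 7] DRTU: children DTU:{A,G,T}, R:{T} ∩→ {T}; cost 0
[col 7] JX: children J:{A}, X:{C} ∪→ {A,C}; cost 1
[col 7] JPX: children JX:{A,C}, P:{A} ∩→ {A}; cost 0
[col 7] DJPRTUX: children DRTU:{T}, JPX:{A} ∪→ {A,T}; cost 1
per-site changes: [3, 3, 4, 4, 3, 3, 4, 4]; total = 28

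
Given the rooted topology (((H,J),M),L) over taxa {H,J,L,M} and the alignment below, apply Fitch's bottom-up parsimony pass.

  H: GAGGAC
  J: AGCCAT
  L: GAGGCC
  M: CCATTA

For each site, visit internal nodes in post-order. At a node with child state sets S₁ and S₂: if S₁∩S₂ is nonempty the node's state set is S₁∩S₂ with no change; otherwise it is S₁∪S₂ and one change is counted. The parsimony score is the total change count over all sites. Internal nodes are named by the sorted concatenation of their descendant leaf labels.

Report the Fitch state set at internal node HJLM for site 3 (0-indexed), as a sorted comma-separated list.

HJ@0: {G} ∪ {A} = {A,G} (union, +1)
HJM@0: {A,G} ∪ {C} = {A,C,G} (union, +1)
HJLM@0: {A,C,G} ∩ {G} = {G} (intersection, +0)
HJ@1: {A} ∪ {G} = {A,G} (union, +1)
HJM@1: {A,G} ∪ {C} = {A,C,G} (union, +1)
HJLM@1: {A,C,G} ∩ {A} = {A} (intersection, +0)
HJ@2: {G} ∪ {C} = {C,G} (union, +1)
HJM@2: {C,G} ∪ {A} = {A,C,G} (union, +1)
HJLM@2: {A,C,G} ∩ {G} = {G} (intersection, +0)
HJ@3: {G} ∪ {C} = {C,G} (union, +1)
HJM@3: {C,G} ∪ {T} = {C,G,T} (union, +1)
HJLM@3: {C,G,T} ∩ {G} = {G} (intersection, +0)
HJ@4: {A} ∩ {A} = {A} (intersection, +0)
HJM@4: {A} ∪ {T} = {A,T} (union, +1)
HJLM@4: {A,T} ∪ {C} = {A,C,T} (union, +1)
HJ@5: {C} ∪ {T} = {C,T} (union, +1)
HJM@5: {C,T} ∪ {A} = {A,C,T} (union, +1)
HJLM@5: {A,C,T} ∩ {C} = {C} (intersection, +0)
per-site changes: [2, 2, 2, 2, 2, 2]; total = 12

G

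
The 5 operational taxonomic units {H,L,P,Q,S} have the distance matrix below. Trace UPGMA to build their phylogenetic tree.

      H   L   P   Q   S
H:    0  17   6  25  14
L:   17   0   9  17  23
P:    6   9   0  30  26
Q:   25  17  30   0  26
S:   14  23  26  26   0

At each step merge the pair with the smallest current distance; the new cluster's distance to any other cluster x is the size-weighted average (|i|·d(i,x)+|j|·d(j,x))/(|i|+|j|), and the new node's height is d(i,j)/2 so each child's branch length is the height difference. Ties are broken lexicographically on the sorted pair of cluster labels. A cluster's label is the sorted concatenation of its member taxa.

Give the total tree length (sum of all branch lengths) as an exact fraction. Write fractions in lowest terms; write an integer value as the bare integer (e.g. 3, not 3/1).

1. join H+P (d=6) ⇒ HP; edges |H|=3, |P|=3
  updated: d(HP,L)=13, d(HP,Q)=55/2, d(HP,S)=20
2. join HP+L (d=13) ⇒ HLP; edges |HP|=7/2, |L|=13/2
  updated: d(HLP,Q)=24, d(HLP,S)=21
3. join HLP+S (d=21) ⇒ HLPS; edges |HLP|=4, |S|=21/2
  updated: d(HLPS,Q)=49/2
4. join HLPS+Q (d=49/2) ⇒ HLPQS; edges |HLPS|=7/4, |Q|=49/4
final tree: ((((H:3,P:3):7/2,L:13/2):4,S:21/2):7/4,Q:49/4)
total length: 89/2

89/2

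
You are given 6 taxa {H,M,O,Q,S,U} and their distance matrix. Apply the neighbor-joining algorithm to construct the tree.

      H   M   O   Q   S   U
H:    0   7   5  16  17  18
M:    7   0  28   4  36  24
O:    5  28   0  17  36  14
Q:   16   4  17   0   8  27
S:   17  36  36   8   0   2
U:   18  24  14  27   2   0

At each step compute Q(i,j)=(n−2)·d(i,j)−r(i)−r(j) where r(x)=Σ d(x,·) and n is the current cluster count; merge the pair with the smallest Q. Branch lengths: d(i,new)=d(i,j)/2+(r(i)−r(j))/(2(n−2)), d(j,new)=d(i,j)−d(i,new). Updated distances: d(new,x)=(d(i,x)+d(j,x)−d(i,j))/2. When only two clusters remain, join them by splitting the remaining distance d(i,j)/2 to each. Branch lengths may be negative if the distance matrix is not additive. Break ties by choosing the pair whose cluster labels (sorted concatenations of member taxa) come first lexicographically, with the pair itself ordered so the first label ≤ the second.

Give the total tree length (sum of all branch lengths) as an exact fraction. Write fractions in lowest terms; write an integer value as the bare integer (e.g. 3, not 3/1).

1. join S+U (d=2, Q=-176) ⇒ SU; edges |S|=11/4, |U|=-3/4
  updated: d(H,SU)=33/2, d(M,SU)=29, d(O,SU)=24, d(Q,SU)=33/2
2. join M+Q (d=4, Q=-219/2) ⇒ MQ; edges |M|=53/12, |Q|=-5/12
  updated: d(H,MQ)=19/2, d(MQ,O)=41/2, d(MQ,SU)=83/4
3. join H+O (d=5, Q=-141/2) ⇒ HO; edges |H|=-17/8, |O|=57/8
  updated: d(HO,MQ)=25/2, d(HO,SU)=71/4
4. join HO+MQ (d=25/2, Q=-51) ⇒ HMOQ; edges |HO|=19/4, |MQ|=31/4
  updated: d(HMOQ,SU)=13
5. join HMOQ+SU (d=13) ⇒ HMOQSU; edges |HMOQ|=13/2, |SU|=13/2
final tree: (((H:-17/8,O:57/8):19/4,(M:53/12,Q:-5/12):31/4):13/2,(S:11/4,U:-3/4):13/2)
total length: 73/2

73/2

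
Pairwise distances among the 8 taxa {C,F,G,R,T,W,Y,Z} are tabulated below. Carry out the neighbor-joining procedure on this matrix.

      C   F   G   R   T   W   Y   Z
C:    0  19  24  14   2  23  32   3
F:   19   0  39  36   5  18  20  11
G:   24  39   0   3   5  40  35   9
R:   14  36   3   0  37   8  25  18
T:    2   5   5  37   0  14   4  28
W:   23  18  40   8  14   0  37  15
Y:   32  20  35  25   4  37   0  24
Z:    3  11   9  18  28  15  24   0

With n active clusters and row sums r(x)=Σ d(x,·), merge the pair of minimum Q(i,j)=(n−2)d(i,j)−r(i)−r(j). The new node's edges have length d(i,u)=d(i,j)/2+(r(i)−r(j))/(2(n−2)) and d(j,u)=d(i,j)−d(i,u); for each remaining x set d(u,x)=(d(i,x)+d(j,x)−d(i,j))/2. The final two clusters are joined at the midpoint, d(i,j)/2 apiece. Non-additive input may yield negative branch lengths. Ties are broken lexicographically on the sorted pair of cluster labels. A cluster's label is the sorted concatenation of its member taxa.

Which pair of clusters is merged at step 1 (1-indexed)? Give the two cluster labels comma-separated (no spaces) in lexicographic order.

iteration 1: select G,R (d=3, Q=-278); attach at lengths (8/3, 1/3); label the merged cluster GR
  updated: d(C,GR)=35/2, d(F,GR)=36, d(GR,T)=39/2, d(GR,W)=45/2, d(GR,Y)=57/2, d(GR,Z)=12
iteration 2: select T,Y (d=4, Q=-198); attach at lengths (-53/10, 93/10); label the merged cluster TY
  updated: d(C,TY)=15, d(F,TY)=21/2, d(GR,TY)=22, d(TY,W)=47/2, d(TY,Z)=24
iteration 3: select F,TY (d=21/2, Q=-295/2); attach at lengths (83/16, 85/16); label the merged cluster FTY
  updated: d(C,FTY)=47/4, d(FTY,GR)=95/4, d(FTY,W)=31/2, d(FTY,Z)=49/4
iteration 4: select FTY,W (d=31/2, Q=-371/4); attach at lengths (45/8, 79/8); label the merged cluster FTWY
  updated: d(C,FTWY)=77/8, d(FTWY,GR)=123/8, d(FTWY,Z)=47/8
iteration 5: select C,Z (d=3, Q=-45); attach at lengths (61/16, -13/16); label the merged cluster CZ
  updated: d(CZ,FTWY)=25/4, d(CZ,GR)=53/4
iteration 6: select CZ,FTWY (d=25/4, Q=-279/8); attach at lengths (33/16, 67/16); label the merged cluster CFTWYZ
  updated: d(CFTWYZ,GR)=179/16
iteration 7: select CFTWYZ,GR (d=179/16); attach at lengths (179/32, 179/32); label the merged cluster CFGRTWYZ
final tree: (((C:61/16,Z:-13/16):33/16,((F:83/16,(T:-53/10,Y:93/10):85/16):45/8,W:79/8):67/16):179/32,(G:8/3,R:1/3):179/32)
total length: 855/16

G,R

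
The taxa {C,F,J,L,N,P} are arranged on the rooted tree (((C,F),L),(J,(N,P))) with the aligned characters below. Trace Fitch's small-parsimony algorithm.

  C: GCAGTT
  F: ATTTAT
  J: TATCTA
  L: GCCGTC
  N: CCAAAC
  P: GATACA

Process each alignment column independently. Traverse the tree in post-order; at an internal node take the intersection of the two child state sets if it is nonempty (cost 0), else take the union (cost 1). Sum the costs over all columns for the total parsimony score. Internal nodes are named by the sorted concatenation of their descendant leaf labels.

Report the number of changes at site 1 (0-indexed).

site 0, node CF: C={G} ∪ F={A} → {A,G} (+1)
site 0, node CFL: CF={A,G} ∩ L={G} → {G} (+0)
site 0, node NP: N={C} ∪ P={G} → {C,G} (+1)
site 0, node JNP: J={T} ∪ NP={C,G} → {C,G,T} (+1)
site 0, node CFJLNP: CFL={G} ∩ JNP={C,G,T} → {G} (+0)
site 1, node CF: C={C} ∪ F={T} → {C,T} (+1)
site 1, node CFL: CF={C,T} ∩ L={C} → {C} (+0)
site 1, node NP: N={C} ∪ P={A} → {A,C} (+1)
site 1, node JNP: J={A} ∩ NP={A,C} → {A} (+0)
site 1, node CFJLNP: CFL={C} ∪ JNP={A} → {A,C} (+1)
site 2, node CF: C={A} ∪ F={T} → {A,T} (+1)
site 2, node CFL: CF={A,T} ∪ L={C} → {A,C,T} (+1)
site 2, node NP: N={A} ∪ P={T} → {A,T} (+1)
site 2, node JNP: J={T} ∩ NP={A,T} → {T} (+0)
site 2, node CFJLNP: CFL={A,C,T} ∩ JNP={T} → {T} (+0)
site 3, node CF: C={G} ∪ F={T} → {G,T} (+1)
site 3, node CFL: CF={G,T} ∩ L={G} → {G} (+0)
site 3, node NP: N={A} ∩ P={A} → {A} (+0)
site 3, node JNP: J={C} ∪ NP={A} → {A,C} (+1)
site 3, node CFJLNP: CFL={G} ∪ JNP={A,C} → {A,C,G} (+1)
site 4, node CF: C={T} ∪ F={A} → {A,T} (+1)
site 4, node CFL: CF={A,T} ∩ L={T} → {T} (+0)
site 4, node NP: N={A} ∪ P={C} → {A,C} (+1)
site 4, node JNP: J={T} ∪ NP={A,C} → {A,C,T} (+1)
site 4, node CFJLNP: CFL={T} ∩ JNP={A,C,T} → {T} (+0)
site 5, node CF: C={T} ∩ F={T} → {T} (+0)
site 5, node CFL: CF={T} ∪ L={C} → {C,T} (+1)
site 5, node NP: N={C} ∪ P={A} → {A,C} (+1)
site 5, node JNP: J={A} ∩ NP={A,C} → {A} (+0)
site 5, node CFJLNP: CFL={C,T} ∪ JNP={A} → {A,C,T} (+1)
per-site changes: [3, 3, 3, 3, 3, 3]; total = 18

3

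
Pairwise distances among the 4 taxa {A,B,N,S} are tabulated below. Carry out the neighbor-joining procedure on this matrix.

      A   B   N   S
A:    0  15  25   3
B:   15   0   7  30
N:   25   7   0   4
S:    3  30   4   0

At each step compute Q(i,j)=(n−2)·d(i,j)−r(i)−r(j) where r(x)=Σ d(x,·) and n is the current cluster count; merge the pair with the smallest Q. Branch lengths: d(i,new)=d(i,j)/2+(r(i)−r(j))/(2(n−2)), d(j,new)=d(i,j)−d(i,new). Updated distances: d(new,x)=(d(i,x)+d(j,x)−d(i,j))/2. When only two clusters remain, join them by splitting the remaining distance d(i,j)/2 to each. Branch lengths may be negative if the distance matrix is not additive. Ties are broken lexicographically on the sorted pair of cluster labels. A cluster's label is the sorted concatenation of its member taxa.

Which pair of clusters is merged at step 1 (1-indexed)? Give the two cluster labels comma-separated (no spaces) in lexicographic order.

step 1: merge (A,S) at d=3, Q=-74; branch lengths A→3, S→0; new cluster AS
  updated: d(AS,B)=21, d(AS,N)=13
step 2: merge (AS,B) at d=21, Q=-41; branch lengths AS→27/2, B→15/2; new cluster ABS
  updated: d(ABS,N)=-1/2
step 3: merge (ABS,N) at d=-1/2; branch lengths ABS→-1/4, N→-1/4; new cluster ABNS
final tree: (((A:3,S:0):27/2,B:15/2):-1/4,N:-1/4)
total length: 47/2

A,S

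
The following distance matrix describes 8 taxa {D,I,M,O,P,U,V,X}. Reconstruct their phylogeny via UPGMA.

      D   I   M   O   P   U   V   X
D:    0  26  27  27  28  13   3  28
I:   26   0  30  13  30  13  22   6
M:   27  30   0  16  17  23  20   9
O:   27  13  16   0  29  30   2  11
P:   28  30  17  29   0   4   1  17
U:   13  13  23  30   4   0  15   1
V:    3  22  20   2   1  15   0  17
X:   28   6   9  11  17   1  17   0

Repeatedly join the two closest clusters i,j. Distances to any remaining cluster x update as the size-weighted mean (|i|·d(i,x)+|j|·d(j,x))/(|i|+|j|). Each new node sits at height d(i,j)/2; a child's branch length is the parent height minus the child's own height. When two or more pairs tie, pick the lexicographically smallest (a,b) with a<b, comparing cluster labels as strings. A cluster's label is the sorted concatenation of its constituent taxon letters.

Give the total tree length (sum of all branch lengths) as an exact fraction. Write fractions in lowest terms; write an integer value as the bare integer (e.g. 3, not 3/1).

458/9

1. join P+V (d=1) ⇒ PV; edges |P|=1/2, |V|=1/2
  updated: d(D,PV)=31/2, d(I,PV)=26, d(M,PV)=37/2, d(O,PV)=31/2, d(PV,U)=19/2, d(PV,X)=17
2. join U+X (d=1) ⇒ UX; edges |U|=1/2, |X|=1/2
  updated: d(D,UX)=41/2, d(I,UX)=19/2, d(M,UX)=16, d(O,UX)=41/2, d(PV,UX)=53/4
3. join I+UX (d=19/2) ⇒ IUX; edges |I|=19/4, |UX|=17/4
  updated: d(D,IUX)=67/3, d(IUX,M)=62/3, d(IUX,O)=18, d(IUX,PV)=35/2
4. join D+PV (d=31/2) ⇒ DPV; edges |D|=31/4, |PV|=29/4
  updated: d(DPV,IUX)=172/9, d(DPV,M)=64/3, d(DPV,O)=58/3
5. join M+O (d=16) ⇒ MO; edges |M|=8, |O|=8
  updated: d(DPV,MO)=61/3, d(IUX,MO)=58/3
6. join DPV+IUX (d=172/9) ⇒ DIPUVX; edges |DPV|=65/36, |IUX|=173/36
  updated: d(DIPUVX,MO)=119/6
7. join DIPUVX+MO (d=119/6) ⇒ DIMOPUVX; edges |DIPUVX|=13/36, |MO|=23/12
final tree: (((D:31/4,(P:1/2,V:1/2):29/4):65/36,(I:19/4,(U:1/2,X:1/2):17/4):173/36):13/36,(M:8,O:8):23/12)
total length: 458/9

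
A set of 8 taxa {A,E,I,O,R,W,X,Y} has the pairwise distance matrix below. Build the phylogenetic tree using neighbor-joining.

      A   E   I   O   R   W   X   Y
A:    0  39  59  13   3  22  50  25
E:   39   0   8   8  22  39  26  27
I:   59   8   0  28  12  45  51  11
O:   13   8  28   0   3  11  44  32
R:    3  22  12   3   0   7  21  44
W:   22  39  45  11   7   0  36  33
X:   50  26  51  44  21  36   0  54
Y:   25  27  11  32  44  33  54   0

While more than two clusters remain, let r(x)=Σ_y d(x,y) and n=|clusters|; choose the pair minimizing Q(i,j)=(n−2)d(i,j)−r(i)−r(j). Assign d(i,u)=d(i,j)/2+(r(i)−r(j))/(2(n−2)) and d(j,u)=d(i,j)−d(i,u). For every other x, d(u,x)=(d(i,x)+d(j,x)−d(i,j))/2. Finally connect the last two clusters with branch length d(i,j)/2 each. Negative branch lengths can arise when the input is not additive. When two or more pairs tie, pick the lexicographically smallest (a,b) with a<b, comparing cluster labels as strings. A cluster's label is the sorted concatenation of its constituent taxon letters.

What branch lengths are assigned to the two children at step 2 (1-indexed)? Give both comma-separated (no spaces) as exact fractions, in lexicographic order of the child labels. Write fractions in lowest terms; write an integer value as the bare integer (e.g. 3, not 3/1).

3,9

1. join I+Y (d=11, Q=-374) ⇒ IY; edges |I|=9/2, |Y|=13/2
  updated: d(A,IY)=73/2, d(E,IY)=12, d(IY,O)=49/2, d(IY,R)=45/2, d(IY,W)=67/2, d(IY,X)=47
2. join E+IY (d=12, Q=-262) ⇒ EIY; edges |E|=3, |IY|=9
  updated: d(A,EIY)=127/4, d(EIY,O)=41/4, d(EIY,R)=65/4, d(EIY,W)=121/4, d(EIY,X)=61/2
3. join EIY+X (d=61/2, Q=-357/2) ⇒ EIXY; edges |EIY|=119/16, |X|=369/16
  updated: d(A,EIXY)=205/8, d(EIXY,O)=95/8, d(EIXY,R)=27/8, d(EIXY,W)=143/8
4. join A+R (d=3, Q=-71) ⇒ AR; edges |A|=75/8, |R|=-51/8
  updated: d(AR,EIXY)=13, d(AR,O)=13/2, d(AR,W)=13
5. join AR+EIXY (d=13, Q=-197/4) ⇒ AEIRXY; edges |AR|=63/16, |EIXY|=145/16
  updated: d(AEIRXY,O)=43/16, d(AEIRXY,W)=143/16
6. join AEIRXY+O (d=43/16, Q=-181/8) ⇒ AEIORXY; edges |AEIRXY|=5/16, |O|=19/8
  updated: d(AEIORXY,W)=69/8
7. join AEIORXY+W (d=69/8) ⇒ AEIORWXY; edges |AEIORXY|=69/16, |W|=69/16
final tree: ((((A:75/8,R:-51/8):63/16,((E:3,(I:9/2,Y:13/2):9):119/16,X:369/16):145/16):5/16,O:19/8):69/16,W:69/16)
total length: 1293/16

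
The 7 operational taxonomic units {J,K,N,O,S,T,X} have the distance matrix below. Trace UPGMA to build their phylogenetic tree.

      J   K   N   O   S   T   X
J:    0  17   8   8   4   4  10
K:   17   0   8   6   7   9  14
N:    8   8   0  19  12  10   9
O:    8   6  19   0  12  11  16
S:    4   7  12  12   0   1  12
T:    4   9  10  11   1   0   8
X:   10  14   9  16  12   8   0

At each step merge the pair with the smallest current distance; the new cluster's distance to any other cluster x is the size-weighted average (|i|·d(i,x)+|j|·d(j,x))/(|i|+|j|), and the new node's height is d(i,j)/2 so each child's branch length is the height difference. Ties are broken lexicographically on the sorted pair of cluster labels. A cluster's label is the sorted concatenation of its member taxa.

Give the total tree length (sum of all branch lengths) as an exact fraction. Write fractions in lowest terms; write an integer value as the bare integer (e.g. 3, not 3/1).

271/10

1. join S+T (d=1) ⇒ ST; edges |S|=1/2, |T|=1/2
  updated: d(J,ST)=4, d(K,ST)=8, d(N,ST)=11, d(O,ST)=23/2, d(ST,X)=10
2. join J+ST (d=4) ⇒ JST; edges |J|=2, |ST|=3/2
  updated: d(JST,K)=11, d(JST,N)=10, d(JST,O)=31/3, d(JST,X)=10
3. join K+O (d=6) ⇒ KO; edges |K|=3, |O|=3
  updated: d(JST,KO)=32/3, d(KO,N)=27/2, d(KO,X)=15
4. join N+X (d=9) ⇒ NX; edges |N|=9/2, |X|=9/2
  updated: d(JST,NX)=10, d(KO,NX)=57/4
5. join JST+NX (d=10) ⇒ JNSTX; edges |JST|=3, |NX|=1/2
  updated: d(JNSTX,KO)=121/10
6. join JNSTX+KO (d=121/10) ⇒ JKNOSTX; edges |JNSTX|=21/20, |KO|=61/20
final tree: (((J:2,(S:1/2,T:1/2):3/2):3,(N:9/2,X:9/2):1/2):21/20,(K:3,O:3):61/20)
total length: 271/10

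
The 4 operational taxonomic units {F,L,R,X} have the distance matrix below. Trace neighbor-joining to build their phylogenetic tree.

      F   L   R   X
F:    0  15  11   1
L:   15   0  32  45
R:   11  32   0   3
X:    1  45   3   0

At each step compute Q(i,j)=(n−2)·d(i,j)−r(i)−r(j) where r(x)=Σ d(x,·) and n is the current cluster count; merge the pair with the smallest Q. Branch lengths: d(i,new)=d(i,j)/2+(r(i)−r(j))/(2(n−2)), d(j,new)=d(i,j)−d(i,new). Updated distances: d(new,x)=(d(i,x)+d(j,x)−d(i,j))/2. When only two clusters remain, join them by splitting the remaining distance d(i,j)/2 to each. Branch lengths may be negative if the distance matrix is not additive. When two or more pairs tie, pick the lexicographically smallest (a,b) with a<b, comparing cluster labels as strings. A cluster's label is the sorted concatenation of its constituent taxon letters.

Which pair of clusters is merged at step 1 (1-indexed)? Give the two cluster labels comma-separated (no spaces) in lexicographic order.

F,L

iteration 1: select F,L (d=15, Q=-89); attach at lengths (-35/4, 95/4); label the merged cluster FL
  updated: d(FL,R)=14, d(FL,X)=31/2
iteration 2: select FL,R (d=14, Q=-65/2); attach at lengths (53/4, 3/4); label the merged cluster FLR
  updated: d(FLR,X)=9/4
iteration 3: select FLR,X (d=9/4); attach at lengths (9/8, 9/8); label the merged cluster FLRX
final tree: (((F:-35/4,L:95/4):53/4,R:3/4):9/8,X:9/8)
total length: 125/4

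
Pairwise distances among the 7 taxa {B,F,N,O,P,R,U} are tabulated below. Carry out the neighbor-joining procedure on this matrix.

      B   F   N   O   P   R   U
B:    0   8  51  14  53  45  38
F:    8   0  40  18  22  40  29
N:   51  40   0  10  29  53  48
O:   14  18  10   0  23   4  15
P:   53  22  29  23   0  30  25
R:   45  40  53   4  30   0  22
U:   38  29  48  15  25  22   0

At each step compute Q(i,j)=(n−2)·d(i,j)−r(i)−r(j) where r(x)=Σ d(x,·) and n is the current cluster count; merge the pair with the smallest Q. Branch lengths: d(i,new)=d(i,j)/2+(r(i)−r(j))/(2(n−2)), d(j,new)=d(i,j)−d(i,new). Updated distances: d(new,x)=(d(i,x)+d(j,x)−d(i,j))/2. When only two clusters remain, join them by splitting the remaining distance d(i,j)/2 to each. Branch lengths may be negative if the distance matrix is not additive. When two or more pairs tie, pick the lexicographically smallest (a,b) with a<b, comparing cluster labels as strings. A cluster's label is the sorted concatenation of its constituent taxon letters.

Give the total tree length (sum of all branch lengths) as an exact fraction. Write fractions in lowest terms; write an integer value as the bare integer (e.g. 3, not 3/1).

iteration 1: select B,F (d=8, Q=-326); attach at lengths (46/5, -6/5); label the merged cluster BF
  updated: d(BF,N)=83/2, d(BF,O)=12, d(BF,P)=67/2, d(BF,R)=77/2, d(BF,U)=59/2
iteration 2: select N,P (d=29, Q=-206); attach at lengths (157/8, 75/8); label the merged cluster NP
  updated: d(BF,NP)=23, d(NP,O)=2, d(NP,R)=27, d(NP,U)=22
iteration 3: select R,U (d=22, Q=-114); attach at lengths (23/2, 21/2); label the merged cluster RU
  updated: d(BF,RU)=23, d(NP,RU)=27/2, d(O,RU)=-3/2
iteration 4: select BF,NP (d=23, Q=-101/2); attach at lengths (131/8, 53/8); label the merged cluster BFNP
  updated: d(BFNP,O)=-9/2, d(BFNP,RU)=27/4
iteration 5: select BFNP,O (d=-9/2, Q=-3/4); attach at lengths (15/8, -51/8); label the merged cluster BFNOP
  updated: d(BFNOP,RU)=39/8
iteration 6: select BFNOP,RU (d=39/8); attach at lengths (39/16, 39/16); label the merged cluster BFNOPRU
final tree: ((((B:46/5,F:-6/5):131/8,(N:157/8,P:75/8):53/8):15/8,O:-51/8):39/16,(R:23/2,U:21/2):39/16)
total length: 659/8

659/8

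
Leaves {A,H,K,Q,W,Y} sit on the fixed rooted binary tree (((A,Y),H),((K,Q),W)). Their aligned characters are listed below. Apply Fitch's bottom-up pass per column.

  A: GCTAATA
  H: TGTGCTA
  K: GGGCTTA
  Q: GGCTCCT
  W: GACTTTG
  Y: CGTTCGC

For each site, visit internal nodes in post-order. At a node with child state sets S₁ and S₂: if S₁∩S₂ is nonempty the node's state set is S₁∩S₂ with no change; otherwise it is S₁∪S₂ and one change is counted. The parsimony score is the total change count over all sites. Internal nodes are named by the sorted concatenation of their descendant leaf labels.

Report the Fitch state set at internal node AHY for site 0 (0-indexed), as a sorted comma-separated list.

C,G,T

[col 0] AY: children A:{G}, Y:{C} ∪→ {C,G}; cost 1
[col 0] AHY: children AY:{C,G}, H:{T} ∪→ {C,G,T}; cost 1
[col 0] KQ: children K:{G}, Q:{G} ∩→ {G}; cost 0
[col 0] KQW: children KQ:{G}, W:{G} ∩→ {G}; cost 0
[col 0] AHKQWY: children AHY:{C,G,T}, KQW:{G} ∩→ {G}; cost 0
[col 1] AY: children A:{C}, Y:{G} ∪→ {C,G}; cost 1
[col 1] AHY: children AY:{C,G}, H:{G} ∩→ {G}; cost 0
[col 1] KQ: children K:{G}, Q:{G} ∩→ {G}; cost 0
[col 1] KQW: children KQ:{G}, W:{A} ∪→ {A,G}; cost 1
[col 1] AHKQWY: children AHY:{G}, KQW:{A,G} ∩→ {G}; cost 0
[col 2] AY: children A:{T}, Y:{T} ∩→ {T}; cost 0
[col 2] AHY: children AY:{T}, H:{T} ∩→ {T}; cost 0
[col 2] KQ: children K:{G}, Q:{C} ∪→ {C,G}; cost 1
[col 2] KQW: children KQ:{C,G}, W:{C} ∩→ {C}; cost 0
[col 2] AHKQWY: children AHY:{T}, KQW:{C} ∪→ {C,T}; cost 1
[col 3] AY: children A:{A}, Y:{T} ∪→ {A,T}; cost 1
[col 3] AHY: children AY:{A,T}, H:{G} ∪→ {A,G,T}; cost 1
[col 3] KQ: children K:{C}, Q:{T} ∪→ {C,T}; cost 1
[col 3] KQW: children KQ:{C,T}, W:{T} ∩→ {T}; cost 0
[col 3] AHKQWY: children AHY:{A,G,T}, KQW:{T} ∩→ {T}; cost 0
[col 4] AY: children A:{A}, Y:{C} ∪→ {A,C}; cost 1
[col 4] AHY: children AY:{A,C}, H:{C} ∩→ {C}; cost 0
[col 4] KQ: children K:{T}, Q:{C} ∪→ {C,T}; cost 1
[col 4] KQW: children KQ:{C,T}, W:{T} ∩→ {T}; cost 0
[col 4] AHKQWY: children AHY:{C}, KQW:{T} ∪→ {C,T}; cost 1
[col 5] AY: children A:{T}, Y:{G} ∪→ {G,T}; cost 1
[col 5] AHY: children AY:{G,T}, H:{T} ∩→ {T}; cost 0
[col 5] KQ: children K:{T}, Q:{C} ∪→ {C,T}; cost 1
[col 5] KQW: children KQ:{C,T}, W:{T} ∩→ {T}; cost 0
[col 5] AHKQWY: children AHY:{T}, KQW:{T} ∩→ {T}; cost 0
[col 6] AY: children A:{A}, Y:{C} ∪→ {A,C}; cost 1
[col 6] AHY: children AY:{A,C}, H:{A} ∩→ {A}; cost 0
[col 6] KQ: children K:{A}, Q:{T} ∪→ {A,T}; cost 1
[col 6] KQW: children KQ:{A,T}, W:{G} ∪→ {A,G,T}; cost 1
[col 6] AHKQWY: children AHY:{A}, KQW:{A,G,T} ∩→ {A}; cost 0
per-site changes: [2, 2, 2, 3, 3, 2, 3]; total = 17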